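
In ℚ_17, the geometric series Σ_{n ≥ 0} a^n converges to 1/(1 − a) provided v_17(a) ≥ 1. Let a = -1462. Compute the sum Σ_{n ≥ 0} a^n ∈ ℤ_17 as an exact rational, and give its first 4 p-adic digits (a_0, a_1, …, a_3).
Σ a^n = 1/(1 − a) = 1/1463;  first 4 digits = (1, 16, 12, 8)

v_17(a) = 1 ≥ 1, so the series converges in ℤ_17 to 1/(1 − a) = 1/(1 − (-1462)) = 1/1463. Expand this rational in ℤ_17: compute digits iteratively via d_i = x_i mod 17, x_{i+1} = (x_i − d_i)/17. The first 4 digits are (1, 16, 12, 8).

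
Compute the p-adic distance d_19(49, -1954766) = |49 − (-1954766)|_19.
d_19(49, -1954766) = 1/130321

Step 1 — x − y = 49 − (-1954766) = 1954815. Step 2 — v_19(1954815) = 4 (factor: 1954815 = (19^4 · 15); the sign does not affect v_p). Step 3 — |x − y|_19 = 19^{-4} = 1/130321.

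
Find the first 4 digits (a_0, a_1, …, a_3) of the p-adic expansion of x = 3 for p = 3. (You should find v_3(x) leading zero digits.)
(a_0, …, a_3) = (0, 1, 0, 0)

v_3(3) = 1, so a_0 = ... = a_0 = 0. Factor out: x = 3^1 · u with u = 1 a unit in ℤ_3. Expand u iteratively via a_{v+i} = u_i mod 3, u_{i+1} = (u_i − a_{v+i})/3:
  u_0 = 1;  a_1 = 1;  u_1 = (u_0 − 1)/3 = 0
  u_1 = 0;  a_2 = 0;  u_2 = (u_1 − 0)/3 = 0
  u_2 = 0;  a_3 = 0;  u_3 = (u_2 − 0)/3 = 0
Digits: (0, 1, 0, 0).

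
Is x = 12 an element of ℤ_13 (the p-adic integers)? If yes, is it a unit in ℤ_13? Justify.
x ∈ ℤ_13^× (unit); v_13(x) = 0

ℤ_13 = {x ∈ ℚ_13 : v_13(x) ≥ 0} and ℤ_13^× = {x ∈ ℤ_13 : v_13(x) = 0}. Here v_13(12) = v_13(num) − v_13(den) = 0; compare against these criteria.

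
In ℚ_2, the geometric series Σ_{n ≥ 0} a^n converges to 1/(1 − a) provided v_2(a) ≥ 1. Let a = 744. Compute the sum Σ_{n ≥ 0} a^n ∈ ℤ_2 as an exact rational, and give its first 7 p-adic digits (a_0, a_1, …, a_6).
Σ a^n = 1/(1 − a) = -1/743;  first 7 digits = (1, 0, 0, 1, 0, 1, 0)

v_2(a) = 3 ≥ 1, so the series converges in ℤ_2 to 1/(1 − a) = 1/(1 − 744) = -1/743. Expand this rational in ℤ_2: compute digits iteratively via d_i = x_i mod 2, x_{i+1} = (x_i − d_i)/2. The first 7 digits are (1, 0, 0, 1, 0, 1, 0).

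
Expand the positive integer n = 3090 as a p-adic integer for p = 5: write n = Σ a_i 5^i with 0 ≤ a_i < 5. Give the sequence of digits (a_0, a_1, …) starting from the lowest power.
(a_0, a_1, …) = (0, 3, 3, 4, 4)

Repeated division by 5 gives the digits low-to-high: 3090 = 3·5^1 + 3·5^2 + 4·5^3 + 4·5^4. Digit sequence: (0, 3, 3, 4, 4).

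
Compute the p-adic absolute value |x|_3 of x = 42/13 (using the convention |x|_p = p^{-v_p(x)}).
|42/13|_3 = 1/3

Step 1 — compute v_3(x) by factoring powers of 3 out of the numerator and denominator: v_3(42/13) = 1. Step 2 — apply |x|_p = p^{-v_p(x)} = 3^{-1} = 1/3.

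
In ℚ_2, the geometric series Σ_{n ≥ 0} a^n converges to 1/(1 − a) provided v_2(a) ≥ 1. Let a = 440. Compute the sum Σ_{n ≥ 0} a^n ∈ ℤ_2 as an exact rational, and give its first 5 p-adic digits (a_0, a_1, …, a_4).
Σ a^n = 1/(1 − a) = -1/439;  first 5 digits = (1, 0, 0, 1, 1)

v_2(a) = 3 ≥ 1, so the series converges in ℤ_2 to 1/(1 − a) = 1/(1 − 440) = -1/439. Expand this rational in ℤ_2: compute digits iteratively via d_i = x_i mod 2, x_{i+1} = (x_i − d_i)/2. The first 5 digits are (1, 0, 0, 1, 1).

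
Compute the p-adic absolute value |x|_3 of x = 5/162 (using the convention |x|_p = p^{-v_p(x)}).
|5/162|_3 = 81

Step 1 — compute v_3(x) by factoring powers of 3 out of the numerator and denominator: v_3(5/162) = -4. Step 2 — apply |x|_p = p^{-v_p(x)} = 3^{4} = 81.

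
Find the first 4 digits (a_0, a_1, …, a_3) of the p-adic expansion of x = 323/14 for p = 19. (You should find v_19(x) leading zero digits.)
(a_0, …, a_3) = (0, 8, 1, 4)

v_19(323/14) = 1, so a_0 = ... = a_0 = 0. Factor out: x = 19^1 · u with u = 17/14 a unit in ℤ_19. Expand u iteratively via a_{v+i} = u_i mod 19, u_{i+1} = (u_i − a_{v+i})/19:
  u_0 = 17/14;  a_1 = 8;  u_1 = (u_0 − 8)/19 = -5/14
  u_1 = -5/14;  a_2 = 1;  u_2 = (u_1 − 1)/19 = -1/14
  u_2 = -1/14;  a_3 = 4;  u_3 = (u_2 − 4)/19 = -3/14
Digits: (0, 8, 1, 4).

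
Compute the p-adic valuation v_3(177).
v_3(177) = 1

v_3(n) is the largest exponent k such that 3^k divides n. Factor out: 177 = 3^1 · 59. (Sign doesn't affect v_p.) So v_3(177) = 1.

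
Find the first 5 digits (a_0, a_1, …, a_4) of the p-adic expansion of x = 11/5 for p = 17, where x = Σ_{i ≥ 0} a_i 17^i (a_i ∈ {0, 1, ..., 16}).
(a_0, …, a_4) = (9, 3, 10, 13, 6)

v_17(11/5) = 0 (numerator and denominator both coprime to 17), so x ∈ ℤ_17^×. Compute digits iteratively via a_i = x_i mod 17, x_{i+1} = (x_i − a_i)/17, with x_0 = x:
  x_0 = 11/5;  a_0 = 9;  x_1 = (x_0 − 9)/17 = -2/5
  x_1 = -2/5;  a_1 = 3;  x_2 = (x_1 − 3)/17 = -1/5
  x_2 = -1/5;  a_2 = 10;  x_3 = (x_2 − 10)/17 = -3/5
  x_3 = -3/5;  a_3 = 13;  x_4 = (x_3 − 13)/17 = -4/5
  x_4 = -4/5;  a_4 = 6;  x_5 = (x_4 − 6)/17 = -2/5
Digits: (9, 3, 10, 13, 6).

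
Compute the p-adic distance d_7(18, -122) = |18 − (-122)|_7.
d_7(18, -122) = 1/7

Step 1 — x − y = 18 − (-122) = 140. Step 2 — v_7(140) = 1 (factor: 140 = (7^1 · 20); the sign does not affect v_p). Step 3 — |x − y|_7 = 7^{-1} = 1/7.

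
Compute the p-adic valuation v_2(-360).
v_2(-360) = 3

v_2(n) is the largest exponent k such that 2^k divides n. Factor out: -360 = -2^3 · 45. (Sign doesn't affect v_p.) So v_2(-360) = 3.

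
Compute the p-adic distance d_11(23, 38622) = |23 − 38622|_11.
d_11(23, 38622) = 1/1331

Step 1 — x − y = 23 − 38622 = -38599. Step 2 — v_11(-38599) = 3 (factor: -38599 = −(11^3 · 29); the sign does not affect v_p). Step 3 — |x − y|_11 = 11^{-3} = 1/1331.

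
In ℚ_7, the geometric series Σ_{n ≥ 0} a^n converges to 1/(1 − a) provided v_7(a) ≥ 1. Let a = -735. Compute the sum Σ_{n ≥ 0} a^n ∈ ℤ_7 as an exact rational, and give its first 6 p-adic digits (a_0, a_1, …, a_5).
Σ a^n = 1/(1 − a) = 1/736;  first 6 digits = (1, 0, 6, 4, 0, 4)

v_7(a) = 2 ≥ 1, so the series converges in ℤ_7 to 1/(1 − a) = 1/(1 − (-735)) = 1/736. Expand this rational in ℤ_7: compute digits iteratively via d_i = x_i mod 7, x_{i+1} = (x_i − d_i)/7. The first 6 digits are (1, 0, 6, 4, 0, 4).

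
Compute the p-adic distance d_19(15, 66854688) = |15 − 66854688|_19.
d_19(15, 66854688) = 1/2476099

Step 1 — x − y = 15 − 66854688 = -66854673. Step 2 — v_19(-66854673) = 5 (factor: -66854673 = −(19^5 · 27); the sign does not affect v_p). Step 3 — |x − y|_19 = 19^{-5} = 1/2476099.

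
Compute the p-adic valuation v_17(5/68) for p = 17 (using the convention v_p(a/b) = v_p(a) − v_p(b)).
v_17(5/68) = -1

Factor powers of 17 from the numerator and denominator of the reduced fraction: 5 = 17^0 · 5 and 68 = 17^1 · 4. Apply v_p(a/b) = v_p(a) − v_p(b): v_17(5/68) = 0 − 1 = -1.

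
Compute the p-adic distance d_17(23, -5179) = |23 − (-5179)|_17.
d_17(23, -5179) = 1/289

Step 1 — x − y = 23 − (-5179) = 5202. Step 2 — v_17(5202) = 2 (factor: 5202 = (17^2 · 18); the sign does not affect v_p). Step 3 — |x − y|_17 = 17^{-2} = 1/289.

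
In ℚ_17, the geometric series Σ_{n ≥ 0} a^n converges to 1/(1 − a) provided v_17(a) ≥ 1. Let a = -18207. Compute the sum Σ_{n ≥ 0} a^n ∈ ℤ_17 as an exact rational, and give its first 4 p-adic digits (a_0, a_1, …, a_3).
Σ a^n = 1/(1 − a) = 1/18208;  first 4 digits = (1, 0, 5, 13)

v_17(a) = 2 ≥ 1, so the series converges in ℤ_17 to 1/(1 − a) = 1/(1 − (-18207)) = 1/18208. Expand this rational in ℤ_17: compute digits iteratively via d_i = x_i mod 17, x_{i+1} = (x_i − d_i)/17. The first 4 digits are (1, 0, 5, 13).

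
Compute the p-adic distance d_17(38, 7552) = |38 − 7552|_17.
d_17(38, 7552) = 1/289

Step 1 — x − y = 38 − 7552 = -7514. Step 2 — v_17(-7514) = 2 (factor: -7514 = −(17^2 · 26); the sign does not affect v_p). Step 3 — |x − y|_17 = 17^{-2} = 1/289.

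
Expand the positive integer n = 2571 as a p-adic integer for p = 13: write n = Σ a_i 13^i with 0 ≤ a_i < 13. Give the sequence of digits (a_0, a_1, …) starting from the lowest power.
(a_0, a_1, …) = (10, 2, 2, 1)

Repeated division by 13 gives the digits low-to-high: 2571 = 10 + 2·13^1 + 2·13^2 + 1·13^3. Digit sequence: (10, 2, 2, 1).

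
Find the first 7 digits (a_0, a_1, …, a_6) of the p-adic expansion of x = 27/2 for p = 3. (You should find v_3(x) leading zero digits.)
(a_0, …, a_6) = (0, 0, 0, 2, 1, 1, 1)

v_3(27/2) = 3, so a_0 = ... = a_2 = 0. Factor out: x = 3^3 · u with u = 1/2 a unit in ℤ_3. Expand u iteratively via a_{v+i} = u_i mod 3, u_{i+1} = (u_i − a_{v+i})/3:
  u_0 = 1/2;  a_3 = 2;  u_1 = (u_0 − 2)/3 = -1/2
  u_1 = -1/2;  a_4 = 1;  u_2 = (u_1 − 1)/3 = -1/2
  u_2 = -1/2;  a_5 = 1;  u_3 = (u_2 − 1)/3 = -1/2
  u_3 = -1/2;  a_6 = 1;  u_4 = (u_3 − 1)/3 = -1/2
Digits: (0, 0, 0, 2, 1, 1, 1).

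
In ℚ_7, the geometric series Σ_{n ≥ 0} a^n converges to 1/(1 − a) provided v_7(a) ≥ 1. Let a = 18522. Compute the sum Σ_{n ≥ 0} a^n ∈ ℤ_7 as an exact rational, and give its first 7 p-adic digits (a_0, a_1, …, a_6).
Σ a^n = 1/(1 − a) = -1/18521;  first 7 digits = (1, 0, 0, 5, 0, 1, 4)

v_7(a) = 3 ≥ 1, so the series converges in ℤ_7 to 1/(1 − a) = 1/(1 − 18522) = -1/18521. Expand this rational in ℤ_7: compute digits iteratively via d_i = x_i mod 7, x_{i+1} = (x_i − d_i)/7. The first 7 digits are (1, 0, 0, 5, 0, 1, 4).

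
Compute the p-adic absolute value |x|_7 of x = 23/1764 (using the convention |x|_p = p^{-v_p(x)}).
|23/1764|_7 = 49

Step 1 — compute v_7(x) by factoring powers of 7 out of the numerator and denominator: v_7(23/1764) = -2. Step 2 — apply |x|_p = p^{-v_p(x)} = 7^{2} = 49.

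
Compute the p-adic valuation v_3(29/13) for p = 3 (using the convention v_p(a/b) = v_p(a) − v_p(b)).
v_3(29/13) = 0

Factor powers of 3 from the numerator and denominator of the reduced fraction: 29 = 3^0 · 29 and 13 = 3^0 · 13. Apply v_p(a/b) = v_p(a) − v_p(b): v_3(29/13) = 0 − 0 = 0.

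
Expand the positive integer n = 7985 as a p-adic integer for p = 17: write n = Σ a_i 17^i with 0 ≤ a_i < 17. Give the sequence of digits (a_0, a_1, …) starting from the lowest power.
(a_0, a_1, …) = (12, 10, 10, 1)

Repeated division by 17 gives the digits low-to-high: 7985 = 12 + 10·17^1 + 10·17^2 + 1·17^3. Digit sequence: (12, 10, 10, 1).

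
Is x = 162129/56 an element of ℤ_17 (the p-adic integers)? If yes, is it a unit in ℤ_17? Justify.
x ∈ ℤ_17 but not a unit; v_17(x) = 3 > 0

ℤ_17 = {x ∈ ℚ_17 : v_17(x) ≥ 0} and ℤ_17^× = {x ∈ ℤ_17 : v_17(x) = 0}. Here v_17(162129/56) = v_17(num) − v_17(den) = 3; compare against these criteria.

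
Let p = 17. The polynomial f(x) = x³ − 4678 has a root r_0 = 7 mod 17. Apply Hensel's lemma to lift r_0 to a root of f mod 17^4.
r_3 = 1741 (mod 83521)

Hensel: r_{i+1} = r_i − f(r_i)/f′(r_i) mod 17^{i+2}, where f′(x) = 3x². Iterate:
  r_0 = 7 (mod 17)
  r_1 = 7 (mod 289)
  r_2 = 1741 (mod 4913)
  r_3 = 1741 (mod 83521)
Final: r = 1741 with f(r) ≡ 0 mod 17^4.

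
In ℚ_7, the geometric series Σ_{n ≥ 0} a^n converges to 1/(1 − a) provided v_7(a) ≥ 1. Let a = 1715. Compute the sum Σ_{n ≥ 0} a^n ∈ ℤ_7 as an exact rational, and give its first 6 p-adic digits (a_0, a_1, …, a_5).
Σ a^n = 1/(1 − a) = -1/1714;  first 6 digits = (1, 0, 0, 5, 0, 0)

v_7(a) = 3 ≥ 1, so the series converges in ℤ_7 to 1/(1 − a) = 1/(1 − 1715) = -1/1714. Expand this rational in ℤ_7: compute digits iteratively via d_i = x_i mod 7, x_{i+1} = (x_i − d_i)/7. The first 6 digits are (1, 0, 0, 5, 0, 0).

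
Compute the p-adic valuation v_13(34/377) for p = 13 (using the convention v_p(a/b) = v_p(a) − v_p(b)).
v_13(34/377) = -1

Factor powers of 13 from the numerator and denominator of the reduced fraction: 34 = 13^0 · 34 and 377 = 13^1 · 29. Apply v_p(a/b) = v_p(a) − v_p(b): v_13(34/377) = 0 − 1 = -1.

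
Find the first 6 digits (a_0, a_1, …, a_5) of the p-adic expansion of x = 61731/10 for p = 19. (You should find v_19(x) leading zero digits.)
(a_0, …, a_5) = (0, 0, 0, 18, 1, 17)

v_19(61731/10) = 3, so a_0 = ... = a_2 = 0. Factor out: x = 19^3 · u with u = 9/10 a unit in ℤ_19. Expand u iteratively via a_{v+i} = u_i mod 19, u_{i+1} = (u_i − a_{v+i})/19:
  u_0 = 9/10;  a_3 = 18;  u_1 = (u_0 − 18)/19 = -9/10
  u_1 = -9/10;  a_4 = 1;  u_2 = (u_1 − 1)/19 = -1/10
  u_2 = -1/10;  a_5 = 17;  u_3 = (u_2 − 17)/19 = -9/10
Digits: (0, 0, 0, 18, 1, 17).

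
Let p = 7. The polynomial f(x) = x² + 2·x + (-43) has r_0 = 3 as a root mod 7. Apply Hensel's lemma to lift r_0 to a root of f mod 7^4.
r_3 = 766 (mod 2401)

Hensel: r_{i+1} = r_i − f(r_i)·(f′(r_i))^{-1} mod 7^{i+2}, f′(x) = 2x + 2. Iterate:
  r_0 = 3 (mod 7)
  r_1 = 31 (mod 49)
  r_2 = 80 (mod 343)
  r_3 = 766 (mod 2401)
Final: r = 766 satisfies f(r) ≡ 0 mod 7^4.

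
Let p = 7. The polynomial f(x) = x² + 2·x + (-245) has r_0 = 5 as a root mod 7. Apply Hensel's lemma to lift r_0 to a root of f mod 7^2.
r_1 = 47 (mod 49)

Hensel: r_{i+1} = r_i − f(r_i)·(f′(r_i))^{-1} mod 7^{i+2}, f′(x) = 2x + 2. Iterate:
  r_0 = 5 (mod 7)
  r_1 = 47 (mod 49)
Final: r = 47 satisfies f(r) ≡ 0 mod 7^2.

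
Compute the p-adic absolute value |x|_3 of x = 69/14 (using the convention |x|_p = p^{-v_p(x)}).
|69/14|_3 = 1/3

Step 1 — compute v_3(x) by factoring powers of 3 out of the numerator and denominator: v_3(69/14) = 1. Step 2 — apply |x|_p = p^{-v_p(x)} = 3^{-1} = 1/3.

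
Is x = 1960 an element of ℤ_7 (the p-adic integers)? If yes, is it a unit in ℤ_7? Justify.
x ∈ ℤ_7 but not a unit; v_7(x) = 2 > 0

ℤ_7 = {x ∈ ℚ_7 : v_7(x) ≥ 0} and ℤ_7^× = {x ∈ ℤ_7 : v_7(x) = 0}. Here v_7(1960) = v_7(num) − v_7(den) = 2; compare against these criteria.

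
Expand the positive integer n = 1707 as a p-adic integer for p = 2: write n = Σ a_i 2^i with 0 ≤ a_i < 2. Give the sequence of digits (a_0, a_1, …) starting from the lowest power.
(a_0, a_1, …) = (1, 1, 0, 1, 0, 1, 0, 1, 0, 1, 1)

Repeated division by 2 gives the digits low-to-high: 1707 = 1 + 1·2^1 + 1·2^3 + 1·2^5 + 1·2^7 + 1·2^9 + 1·2^10. Digit sequence: (1, 1, 0, 1, 0, 1, 0, 1, 0, 1, 1).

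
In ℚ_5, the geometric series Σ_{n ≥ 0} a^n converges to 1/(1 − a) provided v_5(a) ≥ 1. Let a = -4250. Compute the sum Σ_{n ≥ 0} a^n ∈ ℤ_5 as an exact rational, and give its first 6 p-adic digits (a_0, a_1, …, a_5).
Σ a^n = 1/(1 − a) = 1/4251;  first 6 digits = (1, 0, 0, 1, 3, 3)

v_5(a) = 3 ≥ 1, so the series converges in ℤ_5 to 1/(1 − a) = 1/(1 − (-4250)) = 1/4251. Expand this rational in ℤ_5: compute digits iteratively via d_i = x_i mod 5, x_{i+1} = (x_i − d_i)/5. The first 6 digits are (1, 0, 0, 1, 3, 3).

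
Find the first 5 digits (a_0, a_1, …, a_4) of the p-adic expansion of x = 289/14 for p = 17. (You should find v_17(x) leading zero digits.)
(a_0, …, a_4) = (0, 0, 11, 3, 1)

v_17(289/14) = 2, so a_0 = ... = a_1 = 0. Factor out: x = 17^2 · u with u = 1/14 a unit in ℤ_17. Expand u iteratively via a_{v+i} = u_i mod 17, u_{i+1} = (u_i − a_{v+i})/17:
  u_0 = 1/14;  a_2 = 11;  u_1 = (u_0 − 11)/17 = -9/14
  u_1 = -9/14;  a_3 = 3;  u_2 = (u_1 − 3)/17 = -3/14
  u_2 = -3/14;  a_4 = 1;  u_3 = (u_2 − 1)/17 = -1/14
Digits: (0, 0, 11, 3, 1).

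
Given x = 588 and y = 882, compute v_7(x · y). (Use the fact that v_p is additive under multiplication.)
v_7(518616) = 4

v_p(x) = 2 (factor: 588 = 7^2 · 12); v_p(y) = 2 (factor: 882 = 7^2 · 18). Additivity: v_p(xy) = v_p(x) + v_p(y) = 2 + 2 = 4. (Direct check: xy = 518616 = 7^4 · (216).)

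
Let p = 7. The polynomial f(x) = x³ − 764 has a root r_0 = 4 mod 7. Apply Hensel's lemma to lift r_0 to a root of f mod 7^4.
r_3 = 284 (mod 2401)

Hensel: r_{i+1} = r_i − f(r_i)/f′(r_i) mod 7^{i+2}, where f′(x) = 3x². Iterate:
  r_0 = 4 (mod 7)
  r_1 = 39 (mod 49)
  r_2 = 284 (mod 343)
  r_3 = 284 (mod 2401)
Final: r = 284 with f(r) ≡ 0 mod 7^4.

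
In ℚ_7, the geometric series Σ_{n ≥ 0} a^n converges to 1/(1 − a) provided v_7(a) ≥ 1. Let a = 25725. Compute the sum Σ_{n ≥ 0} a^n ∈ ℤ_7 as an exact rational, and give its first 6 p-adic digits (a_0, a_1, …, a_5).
Σ a^n = 1/(1 − a) = -1/25724;  first 6 digits = (1, 0, 0, 5, 3, 1)

v_7(a) = 3 ≥ 1, so the series converges in ℤ_7 to 1/(1 − a) = 1/(1 − 25725) = -1/25724. Expand this rational in ℤ_7: compute digits iteratively via d_i = x_i mod 7, x_{i+1} = (x_i − d_i)/7. The first 6 digits are (1, 0, 0, 5, 3, 1).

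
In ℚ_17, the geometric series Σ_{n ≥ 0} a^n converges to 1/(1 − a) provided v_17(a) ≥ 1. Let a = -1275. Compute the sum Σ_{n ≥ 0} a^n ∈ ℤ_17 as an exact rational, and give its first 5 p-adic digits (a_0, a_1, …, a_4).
Σ a^n = 1/(1 − a) = 1/1276;  first 5 digits = (1, 10, 10, 4, 10)

v_17(a) = 1 ≥ 1, so the series converges in ℤ_17 to 1/(1 − a) = 1/(1 − (-1275)) = 1/1276. Expand this rational in ℤ_17: compute digits iteratively via d_i = x_i mod 17, x_{i+1} = (x_i − d_i)/17. The first 5 digits are (1, 10, 10, 4, 10).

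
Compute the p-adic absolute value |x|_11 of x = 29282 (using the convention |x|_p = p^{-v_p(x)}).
|29282|_11 = 1/14641

Step 1 — compute v_11(x) by factoring powers of 11 out of the numerator and denominator: v_11(29282) = 4. Step 2 — apply |x|_p = p^{-v_p(x)} = 11^{-4} = 1/14641.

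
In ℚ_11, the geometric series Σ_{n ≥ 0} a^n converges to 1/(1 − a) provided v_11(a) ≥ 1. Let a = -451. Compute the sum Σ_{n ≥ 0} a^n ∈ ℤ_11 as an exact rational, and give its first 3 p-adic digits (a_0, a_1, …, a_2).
Σ a^n = 1/(1 − a) = 1/452;  first 3 digits = (1, 3, 5)

v_11(a) = 1 ≥ 1, so the series converges in ℤ_11 to 1/(1 − a) = 1/(1 − (-451)) = 1/452. Expand this rational in ℤ_11: compute digits iteratively via d_i = x_i mod 11, x_{i+1} = (x_i − d_i)/11. The first 3 digits are (1, 3, 5).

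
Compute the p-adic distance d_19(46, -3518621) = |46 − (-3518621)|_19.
d_19(46, -3518621) = 1/130321

Step 1 — x − y = 46 − (-3518621) = 3518667. Step 2 — v_19(3518667) = 4 (factor: 3518667 = (19^4 · 27); the sign does not affect v_p). Step 3 — |x − y|_19 = 19^{-4} = 1/130321.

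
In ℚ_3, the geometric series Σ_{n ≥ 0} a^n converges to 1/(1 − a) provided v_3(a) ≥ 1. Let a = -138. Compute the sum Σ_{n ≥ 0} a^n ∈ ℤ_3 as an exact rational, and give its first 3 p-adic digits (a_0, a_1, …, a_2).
Σ a^n = 1/(1 − a) = 1/139;  first 3 digits = (1, 2, 0)

v_3(a) = 1 ≥ 1, so the series converges in ℤ_3 to 1/(1 − a) = 1/(1 − (-138)) = 1/139. Expand this rational in ℤ_3: compute digits iteratively via d_i = x_i mod 3, x_{i+1} = (x_i − d_i)/3. The first 3 digits are (1, 2, 0).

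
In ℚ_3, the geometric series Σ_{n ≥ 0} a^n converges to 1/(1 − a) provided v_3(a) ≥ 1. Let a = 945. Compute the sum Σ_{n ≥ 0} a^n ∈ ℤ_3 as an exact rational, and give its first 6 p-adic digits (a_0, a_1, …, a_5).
Σ a^n = 1/(1 − a) = -1/944;  first 6 digits = (1, 0, 0, 2, 2, 0)

v_3(a) = 3 ≥ 1, so the series converges in ℤ_3 to 1/(1 − a) = 1/(1 − 945) = -1/944. Expand this rational in ℤ_3: compute digits iteratively via d_i = x_i mod 3, x_{i+1} = (x_i − d_i)/3. The first 6 digits are (1, 0, 0, 2, 2, 0).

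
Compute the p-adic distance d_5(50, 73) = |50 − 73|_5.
d_5(50, 73) = 1

Step 1 — x − y = 50 − 73 = -23. Step 2 — v_5(-23) = 0 (factor: -23 = −(5^0 · 23); the sign does not affect v_p). Step 3 — |x − y|_5 = 5^{0} = 1.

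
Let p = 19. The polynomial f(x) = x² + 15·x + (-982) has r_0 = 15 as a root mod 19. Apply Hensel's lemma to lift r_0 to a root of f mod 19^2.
r_1 = 91 (mod 361)

Hensel: r_{i+1} = r_i − f(r_i)·(f′(r_i))^{-1} mod 19^{i+2}, f′(x) = 2x + 15. Iterate:
  r_0 = 15 (mod 19)
  r_1 = 91 (mod 361)
Final: r = 91 satisfies f(r) ≡ 0 mod 19^2.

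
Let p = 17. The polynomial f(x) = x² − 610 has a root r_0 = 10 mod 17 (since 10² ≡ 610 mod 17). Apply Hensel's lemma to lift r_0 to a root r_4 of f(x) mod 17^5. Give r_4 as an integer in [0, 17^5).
r_4 = 25612 (mod 1419857)

Hensel's recurrence: r_{i+1} = r_i − f(r_i)·(f′(r_i))^{-1} mod 17^{i+2}, with f′(x) = 2x. Iterate:
  r_0 = 10 (mod 17)
  r_1 = 180 (mod 289)
  r_2 = 1047 (mod 4913)
  r_3 = 25612 (mod 83521)
  r_4 = 25612 (mod 1419857)
Final: r_4 = 25612, and one checks f(r_4) ≡ 0 mod 17^5.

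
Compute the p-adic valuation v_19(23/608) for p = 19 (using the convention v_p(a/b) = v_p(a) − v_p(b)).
v_19(23/608) = -1

Factor powers of 19 from the numerator and denominator of the reduced fraction: 23 = 19^0 · 23 and 608 = 19^1 · 32. Apply v_p(a/b) = v_p(a) − v_p(b): v_19(23/608) = 0 − 1 = -1.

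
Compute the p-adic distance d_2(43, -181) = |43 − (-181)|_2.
d_2(43, -181) = 1/32

Step 1 — x − y = 43 − (-181) = 224. Step 2 — v_2(224) = 5 (factor: 224 = (2^5 · 7); the sign does not affect v_p). Step 3 — |x − y|_2 = 2^{-5} = 1/32.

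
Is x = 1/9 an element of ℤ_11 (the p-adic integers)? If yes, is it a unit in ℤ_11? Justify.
x ∈ ℤ_11^× (unit); v_11(x) = 0

ℤ_11 = {x ∈ ℚ_11 : v_11(x) ≥ 0} and ℤ_11^× = {x ∈ ℤ_11 : v_11(x) = 0}. Here v_11(1/9) = v_11(num) − v_11(den) = 0; compare against these criteria.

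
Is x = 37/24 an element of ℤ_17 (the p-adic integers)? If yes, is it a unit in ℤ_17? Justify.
x ∈ ℤ_17^× (unit); v_17(x) = 0

ℤ_17 = {x ∈ ℚ_17 : v_17(x) ≥ 0} and ℤ_17^× = {x ∈ ℤ_17 : v_17(x) = 0}. Here v_17(37/24) = v_17(num) − v_17(den) = 0; compare against these criteria.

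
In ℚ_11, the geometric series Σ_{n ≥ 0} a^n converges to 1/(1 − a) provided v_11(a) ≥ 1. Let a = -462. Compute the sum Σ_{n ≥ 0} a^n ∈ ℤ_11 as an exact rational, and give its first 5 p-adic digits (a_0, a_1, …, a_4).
Σ a^n = 1/(1 − a) = 1/463;  first 5 digits = (1, 2, 0, 3, 5)

v_11(a) = 1 ≥ 1, so the series converges in ℤ_11 to 1/(1 − a) = 1/(1 − (-462)) = 1/463. Expand this rational in ℤ_11: compute digits iteratively via d_i = x_i mod 11, x_{i+1} = (x_i − d_i)/11. The first 5 digits are (1, 2, 0, 3, 5).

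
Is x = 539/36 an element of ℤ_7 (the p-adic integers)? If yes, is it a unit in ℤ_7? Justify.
x ∈ ℤ_7 but not a unit; v_7(x) = 2 > 0

ℤ_7 = {x ∈ ℚ_7 : v_7(x) ≥ 0} and ℤ_7^× = {x ∈ ℤ_7 : v_7(x) = 0}. Here v_7(539/36) = v_7(num) − v_7(den) = 2; compare against these criteria.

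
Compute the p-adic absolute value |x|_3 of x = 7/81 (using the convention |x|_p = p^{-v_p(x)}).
|7/81|_3 = 81

Step 1 — compute v_3(x) by factoring powers of 3 out of the numerator and denominator: v_3(7/81) = -4. Step 2 — apply |x|_p = p^{-v_p(x)} = 3^{4} = 81.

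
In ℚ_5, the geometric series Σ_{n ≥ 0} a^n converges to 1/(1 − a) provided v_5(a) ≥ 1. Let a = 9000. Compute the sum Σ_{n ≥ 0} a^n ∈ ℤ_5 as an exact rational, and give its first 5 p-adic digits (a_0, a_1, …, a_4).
Σ a^n = 1/(1 − a) = -1/8999;  first 5 digits = (1, 0, 0, 2, 4)

v_5(a) = 3 ≥ 1, so the series converges in ℤ_5 to 1/(1 − a) = 1/(1 − 9000) = -1/8999. Expand this rational in ℤ_5: compute digits iteratively via d_i = x_i mod 5, x_{i+1} = (x_i − d_i)/5. The first 5 digits are (1, 0, 0, 2, 4).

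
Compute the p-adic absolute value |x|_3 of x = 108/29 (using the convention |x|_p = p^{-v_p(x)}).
|108/29|_3 = 1/27

Step 1 — compute v_3(x) by factoring powers of 3 out of the numerator and denominator: v_3(108/29) = 3. Step 2 — apply |x|_p = p^{-v_p(x)} = 3^{-3} = 1/27.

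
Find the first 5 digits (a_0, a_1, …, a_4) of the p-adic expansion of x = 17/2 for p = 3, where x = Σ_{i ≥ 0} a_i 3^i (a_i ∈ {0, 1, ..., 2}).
(a_0, …, a_4) = (1, 1, 2, 1, 1)

v_3(17/2) = 0 (numerator and denominator both coprime to 3), so x ∈ ℤ_3^×. Compute digits iteratively via a_i = x_i mod 3, x_{i+1} = (x_i − a_i)/3, with x_0 = x:
  x_0 = 17/2;  a_0 = 1;  x_1 = (x_0 − 1)/3 = 5/2
  x_1 = 5/2;  a_1 = 1;  x_2 = (x_1 − 1)/3 = 1/2
  x_2 = 1/2;  a_2 = 2;  x_3 = (x_2 − 2)/3 = -1/2
  x_3 = -1/2;  a_3 = 1;  x_4 = (x_3 − 1)/3 = -1/2
  x_4 = -1/2;  a_4 = 1;  x_5 = (x_4 − 1)/3 = -1/2
Digits: (1, 1, 2, 1, 1).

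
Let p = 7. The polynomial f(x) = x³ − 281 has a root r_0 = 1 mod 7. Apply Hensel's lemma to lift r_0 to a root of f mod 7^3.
r_2 = 225 (mod 343)

Hensel: r_{i+1} = r_i − f(r_i)/f′(r_i) mod 7^{i+2}, where f′(x) = 3x². Iterate:
  r_0 = 1 (mod 7)
  r_1 = 29 (mod 49)
  r_2 = 225 (mod 343)
Final: r = 225 with f(r) ≡ 0 mod 7^3.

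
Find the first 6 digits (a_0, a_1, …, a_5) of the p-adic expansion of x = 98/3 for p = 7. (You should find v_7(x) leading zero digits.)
(a_0, …, a_5) = (0, 0, 3, 2, 2, 2)

v_7(98/3) = 2, so a_0 = ... = a_1 = 0. Factor out: x = 7^2 · u with u = 2/3 a unit in ℤ_7. Expand u iteratively via a_{v+i} = u_i mod 7, u_{i+1} = (u_i − a_{v+i})/7:
  u_0 = 2/3;  a_2 = 3;  u_1 = (u_0 − 3)/7 = -1/3
  u_1 = -1/3;  a_3 = 2;  u_2 = (u_1 − 2)/7 = -1/3
  u_2 = -1/3;  a_4 = 2;  u_3 = (u_2 − 2)/7 = -1/3
  u_3 = -1/3;  a_5 = 2;  u_4 = (u_3 − 2)/7 = -1/3
Digits: (0, 0, 3, 2, 2, 2).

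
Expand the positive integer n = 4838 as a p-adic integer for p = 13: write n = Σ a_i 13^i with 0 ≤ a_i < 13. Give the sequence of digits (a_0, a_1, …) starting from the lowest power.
(a_0, a_1, …) = (2, 8, 2, 2)

Repeated division by 13 gives the digits low-to-high: 4838 = 2 + 8·13^1 + 2·13^2 + 2·13^3. Digit sequence: (2, 8, 2, 2).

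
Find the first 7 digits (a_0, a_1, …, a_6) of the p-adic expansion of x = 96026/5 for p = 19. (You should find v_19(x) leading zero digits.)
(a_0, …, a_6) = (0, 0, 0, 18, 3, 15, 3)

v_19(96026/5) = 3, so a_0 = ... = a_2 = 0. Factor out: x = 19^3 · u with u = 14/5 a unit in ℤ_19. Expand u iteratively via a_{v+i} = u_i mod 19, u_{i+1} = (u_i − a_{v+i})/19:
  u_0 = 14/5;  a_3 = 18;  u_1 = (u_0 − 18)/19 = -4/5
  u_1 = -4/5;  a_4 = 3;  u_2 = (u_1 − 3)/19 = -1/5
  u_2 = -1/5;  a_5 = 15;  u_3 = (u_2 − 15)/19 = -4/5
  u_3 = -4/5;  a_6 = 3;  u_4 = (u_3 − 3)/19 = -1/5
Digits: (0, 0, 0, 18, 3, 15, 3).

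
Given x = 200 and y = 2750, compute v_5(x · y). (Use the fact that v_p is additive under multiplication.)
v_5(550000) = 5

v_p(x) = 2 (factor: 200 = 5^2 · 8); v_p(y) = 3 (factor: 2750 = 5^3 · 22). Additivity: v_p(xy) = v_p(x) + v_p(y) = 2 + 3 = 5. (Direct check: xy = 550000 = 5^5 · (176).)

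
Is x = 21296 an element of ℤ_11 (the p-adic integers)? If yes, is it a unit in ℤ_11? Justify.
x ∈ ℤ_11 but not a unit; v_11(x) = 3 > 0

ℤ_11 = {x ∈ ℚ_11 : v_11(x) ≥ 0} and ℤ_11^× = {x ∈ ℤ_11 : v_11(x) = 0}. Here v_11(21296) = v_11(num) − v_11(den) = 3; compare against these criteria.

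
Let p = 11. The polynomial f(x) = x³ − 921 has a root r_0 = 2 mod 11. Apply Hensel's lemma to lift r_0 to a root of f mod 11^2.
r_1 = 68 (mod 121)

Hensel: r_{i+1} = r_i − f(r_i)/f′(r_i) mod 11^{i+2}, where f′(x) = 3x². Iterate:
  r_0 = 2 (mod 11)
  r_1 = 68 (mod 121)
Final: r = 68 with f(r) ≡ 0 mod 11^2.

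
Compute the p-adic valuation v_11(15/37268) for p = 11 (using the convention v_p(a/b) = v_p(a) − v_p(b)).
v_11(15/37268) = -3

Factor powers of 11 from the numerator and denominator of the reduced fraction: 15 = 11^0 · 15 and 37268 = 11^3 · 28. Apply v_p(a/b) = v_p(a) − v_p(b): v_11(15/37268) = 0 − 3 = -3.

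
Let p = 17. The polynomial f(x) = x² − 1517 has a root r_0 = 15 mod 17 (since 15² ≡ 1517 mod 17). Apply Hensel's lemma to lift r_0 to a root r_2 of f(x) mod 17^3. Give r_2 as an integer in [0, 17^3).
r_2 = 4605 (mod 4913)

Hensel's recurrence: r_{i+1} = r_i − f(r_i)·(f′(r_i))^{-1} mod 17^{i+2}, with f′(x) = 2x. Iterate:
  r_0 = 15 (mod 17)
  r_1 = 270 (mod 289)
  r_2 = 4605 (mod 4913)
Final: r_2 = 4605, and one checks f(r_2) ≡ 0 mod 17^3.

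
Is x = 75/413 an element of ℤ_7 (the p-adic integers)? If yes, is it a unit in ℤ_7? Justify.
x ∉ ℤ_7 (v_7(x) = -1 < 0)

ℤ_7 = {x ∈ ℚ_7 : v_7(x) ≥ 0} and ℤ_7^× = {x ∈ ℤ_7 : v_7(x) = 0}. Here v_7(75/413) = v_7(num) − v_7(den) = -1; compare against these criteria.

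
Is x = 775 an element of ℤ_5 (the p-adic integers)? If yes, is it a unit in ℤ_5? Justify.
x ∈ ℤ_5 but not a unit; v_5(x) = 2 > 0

ℤ_5 = {x ∈ ℚ_5 : v_5(x) ≥ 0} and ℤ_5^× = {x ∈ ℤ_5 : v_5(x) = 0}. Here v_5(775) = v_5(num) − v_5(den) = 2; compare against these criteria.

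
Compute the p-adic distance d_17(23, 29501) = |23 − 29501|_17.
d_17(23, 29501) = 1/4913

Step 1 — x − y = 23 − 29501 = -29478. Step 2 — v_17(-29478) = 3 (factor: -29478 = −(17^3 · 6); the sign does not affect v_p). Step 3 — |x − y|_17 = 17^{-3} = 1/4913.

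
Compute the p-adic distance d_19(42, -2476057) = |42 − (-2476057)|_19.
d_19(42, -2476057) = 1/2476099

Step 1 — x − y = 42 − (-2476057) = 2476099. Step 2 — v_19(2476099) = 5 (factor: 2476099 = (19^5 · 1); the sign does not affect v_p). Step 3 — |x − y|_19 = 19^{-5} = 1/2476099.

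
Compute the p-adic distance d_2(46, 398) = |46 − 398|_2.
d_2(46, 398) = 1/32

Step 1 — x − y = 46 − 398 = -352. Step 2 — v_2(-352) = 5 (factor: -352 = −(2^5 · 11); the sign does not affect v_p). Step 3 — |x − y|_2 = 2^{-5} = 1/32.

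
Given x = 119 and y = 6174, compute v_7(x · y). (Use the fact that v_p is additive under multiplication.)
v_7(734706) = 4

v_p(x) = 1 (factor: 119 = 7^1 · 17); v_p(y) = 3 (factor: 6174 = 7^3 · 18). Additivity: v_p(xy) = v_p(x) + v_p(y) = 1 + 3 = 4. (Direct check: xy = 734706 = 7^4 · (306).)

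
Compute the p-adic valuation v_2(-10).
v_2(-10) = 1

v_2(n) is the largest exponent k such that 2^k divides n. Factor out: -10 = -2^1 · 5. (Sign doesn't affect v_p.) So v_2(-10) = 1.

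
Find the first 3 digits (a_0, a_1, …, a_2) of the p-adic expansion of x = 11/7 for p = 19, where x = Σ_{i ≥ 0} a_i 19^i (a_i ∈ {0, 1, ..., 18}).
(a_0, …, a_2) = (7, 16, 10)

v_19(11/7) = 0 (numerator and denominator both coprime to 19), so x ∈ ℤ_19^×. Compute digits iteratively via a_i = x_i mod 19, x_{i+1} = (x_i − a_i)/19, with x_0 = x:
  x_0 = 11/7;  a_0 = 7;  x_1 = (x_0 − 7)/19 = -2/7
  x_1 = -2/7;  a_1 = 16;  x_2 = (x_1 − 16)/19 = -6/7
  x_2 = -6/7;  a_2 = 10;  x_3 = (x_2 − 10)/19 = -4/7
Digits: (7, 16, 10).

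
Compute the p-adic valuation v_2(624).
v_2(624) = 4

v_2(n) is the largest exponent k such that 2^k divides n. Factor out: 624 = 2^4 · 39. (Sign doesn't affect v_p.) So v_2(624) = 4.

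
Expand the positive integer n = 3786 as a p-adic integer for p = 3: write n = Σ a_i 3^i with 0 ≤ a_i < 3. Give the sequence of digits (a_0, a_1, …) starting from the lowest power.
(a_0, a_1, …) = (0, 2, 0, 2, 1, 0, 2, 1)

Repeated division by 3 gives the digits low-to-high: 3786 = 2·3^1 + 2·3^3 + 1·3^4 + 2·3^6 + 1·3^7. Digit sequence: (0, 2, 0, 2, 1, 0, 2, 1).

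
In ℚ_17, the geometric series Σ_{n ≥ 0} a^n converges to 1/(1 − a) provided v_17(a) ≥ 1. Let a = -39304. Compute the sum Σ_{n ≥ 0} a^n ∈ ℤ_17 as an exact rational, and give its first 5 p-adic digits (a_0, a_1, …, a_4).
Σ a^n = 1/(1 − a) = 1/39305;  first 5 digits = (1, 0, 0, 9, 16)

v_17(a) = 3 ≥ 1, so the series converges in ℤ_17 to 1/(1 − a) = 1/(1 − (-39304)) = 1/39305. Expand this rational in ℤ_17: compute digits iteratively via d_i = x_i mod 17, x_{i+1} = (x_i − d_i)/17. The first 5 digits are (1, 0, 0, 9, 16).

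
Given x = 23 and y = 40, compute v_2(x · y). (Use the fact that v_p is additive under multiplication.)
v_2(920) = 3

v_p(x) = 0 (factor: 23 = 2^0 · 23); v_p(y) = 3 (factor: 40 = 2^3 · 5). Additivity: v_p(xy) = v_p(x) + v_p(y) = 0 + 3 = 3. (Direct check: xy = 920 = 2^3 · (115).)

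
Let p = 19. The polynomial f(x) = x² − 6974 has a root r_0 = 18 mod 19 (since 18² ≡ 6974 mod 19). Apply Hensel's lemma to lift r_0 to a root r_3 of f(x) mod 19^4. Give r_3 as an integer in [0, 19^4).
r_3 = 101022 (mod 130321)

Hensel's recurrence: r_{i+1} = r_i − f(r_i)·(f′(r_i))^{-1} mod 19^{i+2}, with f′(x) = 2x. Iterate:
  r_0 = 18 (mod 19)
  r_1 = 303 (mod 361)
  r_2 = 4996 (mod 6859)
  r_3 = 101022 (mod 130321)
Final: r_3 = 101022, and one checks f(r_3) ≡ 0 mod 19^4.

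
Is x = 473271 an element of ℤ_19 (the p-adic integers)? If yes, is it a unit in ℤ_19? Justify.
x ∈ ℤ_19 but not a unit; v_19(x) = 3 > 0

ℤ_19 = {x ∈ ℚ_19 : v_19(x) ≥ 0} and ℤ_19^× = {x ∈ ℤ_19 : v_19(x) = 0}. Here v_19(473271) = v_19(num) − v_19(den) = 3; compare against these criteria.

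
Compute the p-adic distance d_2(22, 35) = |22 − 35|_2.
d_2(22, 35) = 1

Step 1 — x − y = 22 − 35 = -13. Step 2 — v_2(-13) = 0 (factor: -13 = −(2^0 · 13); the sign does not affect v_p). Step 3 — |x − y|_2 = 2^{0} = 1.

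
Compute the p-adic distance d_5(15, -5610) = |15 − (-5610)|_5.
d_5(15, -5610) = 1/625

Step 1 — x − y = 15 − (-5610) = 5625. Step 2 — v_5(5625) = 4 (factor: 5625 = (5^4 · 9); the sign does not affect v_p). Step 3 — |x − y|_5 = 5^{-4} = 1/625.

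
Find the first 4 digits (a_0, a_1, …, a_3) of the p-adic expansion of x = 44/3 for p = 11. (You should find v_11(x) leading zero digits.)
(a_0, …, a_3) = (0, 5, 7, 3)

v_11(44/3) = 1, so a_0 = ... = a_0 = 0. Factor out: x = 11^1 · u with u = 4/3 a unit in ℤ_11. Expand u iteratively via a_{v+i} = u_i mod 11, u_{i+1} = (u_i − a_{v+i})/11:
  u_0 = 4/3;  a_1 = 5;  u_1 = (u_0 − 5)/11 = -1/3
  u_1 = -1/3;  a_2 = 7;  u_2 = (u_1 − 7)/11 = -2/3
  u_2 = -2/3;  a_3 = 3;  u_3 = (u_2 − 3)/11 = -1/3
Digits: (0, 5, 7, 3).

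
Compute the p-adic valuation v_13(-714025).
v_13(-714025) = 4

v_13(n) is the largest exponent k such that 13^k divides n. Factor out: -714025 = -13^4 · 25. (Sign doesn't affect v_p.) So v_13(-714025) = 4.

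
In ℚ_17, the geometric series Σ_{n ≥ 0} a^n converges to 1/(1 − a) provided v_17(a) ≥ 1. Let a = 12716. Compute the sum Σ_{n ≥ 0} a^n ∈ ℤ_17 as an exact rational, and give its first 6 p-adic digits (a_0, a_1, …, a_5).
Σ a^n = 1/(1 − a) = -1/12715;  first 6 digits = (1, 0, 10, 2, 15, 11)

v_17(a) = 2 ≥ 1, so the series converges in ℤ_17 to 1/(1 − a) = 1/(1 − 12716) = -1/12715. Expand this rational in ℤ_17: compute digits iteratively via d_i = x_i mod 17, x_{i+1} = (x_i − d_i)/17. The first 6 digits are (1, 0, 10, 2, 15, 11).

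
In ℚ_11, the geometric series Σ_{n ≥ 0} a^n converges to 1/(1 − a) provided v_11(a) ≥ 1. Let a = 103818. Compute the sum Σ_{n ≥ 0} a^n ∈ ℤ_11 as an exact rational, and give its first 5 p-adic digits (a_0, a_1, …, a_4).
Σ a^n = 1/(1 − a) = -1/103817;  first 5 digits = (1, 0, 0, 1, 7)

v_11(a) = 3 ≥ 1, so the series converges in ℤ_11 to 1/(1 − a) = 1/(1 − 103818) = -1/103817. Expand this rational in ℤ_11: compute digits iteratively via d_i = x_i mod 11, x_{i+1} = (x_i − d_i)/11. The first 5 digits are (1, 0, 0, 1, 7).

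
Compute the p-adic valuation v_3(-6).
v_3(-6) = 1

v_3(n) is the largest exponent k such that 3^k divides n. Factor out: -6 = -3^1 · 2. (Sign doesn't affect v_p.) So v_3(-6) = 1.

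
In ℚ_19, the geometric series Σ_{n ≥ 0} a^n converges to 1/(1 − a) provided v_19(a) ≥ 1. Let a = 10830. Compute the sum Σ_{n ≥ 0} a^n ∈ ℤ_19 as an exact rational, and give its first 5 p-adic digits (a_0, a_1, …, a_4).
Σ a^n = 1/(1 − a) = -1/10829;  first 5 digits = (1, 0, 11, 1, 7)

v_19(a) = 2 ≥ 1, so the series converges in ℤ_19 to 1/(1 − a) = 1/(1 − 10830) = -1/10829. Expand this rational in ℤ_19: compute digits iteratively via d_i = x_i mod 19, x_{i+1} = (x_i − d_i)/19. The first 5 digits are (1, 0, 11, 1, 7).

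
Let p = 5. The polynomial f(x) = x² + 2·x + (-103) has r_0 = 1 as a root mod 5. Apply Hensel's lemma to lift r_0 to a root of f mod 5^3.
r_2 = 26 (mod 125)

Hensel: r_{i+1} = r_i − f(r_i)·(f′(r_i))^{-1} mod 5^{i+2}, f′(x) = 2x + 2. Iterate:
  r_0 = 1 (mod 5)
  r_1 = 1 (mod 25)
  r_2 = 26 (mod 125)
Final: r = 26 satisfies f(r) ≡ 0 mod 5^3.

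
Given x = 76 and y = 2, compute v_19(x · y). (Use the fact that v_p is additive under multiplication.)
v_19(152) = 1

v_p(x) = 1 (factor: 76 = 19^1 · 4); v_p(y) = 0 (factor: 2 = 19^0 · 2). Additivity: v_p(xy) = v_p(x) + v_p(y) = 1 + 0 = 1. (Direct check: xy = 152 = 19^1 · (8).)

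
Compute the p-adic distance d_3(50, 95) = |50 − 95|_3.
d_3(50, 95) = 1/9

Step 1 — x − y = 50 − 95 = -45. Step 2 — v_3(-45) = 2 (factor: -45 = −(3^2 · 5); the sign does not affect v_p). Step 3 — |x − y|_3 = 3^{-2} = 1/9.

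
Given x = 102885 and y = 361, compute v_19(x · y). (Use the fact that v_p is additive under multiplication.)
v_19(37141485) = 5

v_p(x) = 3 (factor: 102885 = 19^3 · 15); v_p(y) = 2 (factor: 361 = 19^2 · 1). Additivity: v_p(xy) = v_p(x) + v_p(y) = 3 + 2 = 5. (Direct check: xy = 37141485 = 19^5 · (15).)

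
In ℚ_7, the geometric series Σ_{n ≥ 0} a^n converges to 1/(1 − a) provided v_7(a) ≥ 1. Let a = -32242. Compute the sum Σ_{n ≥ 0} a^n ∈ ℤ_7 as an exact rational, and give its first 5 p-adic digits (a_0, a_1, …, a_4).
Σ a^n = 1/(1 − a) = 1/32243;  first 5 digits = (1, 0, 0, 4, 0)

v_7(a) = 3 ≥ 1, so the series converges in ℤ_7 to 1/(1 − a) = 1/(1 − (-32242)) = 1/32243. Expand this rational in ℤ_7: compute digits iteratively via d_i = x_i mod 7, x_{i+1} = (x_i − d_i)/7. The first 5 digits are (1, 0, 0, 4, 0).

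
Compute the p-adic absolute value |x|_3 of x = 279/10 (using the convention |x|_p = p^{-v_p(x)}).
|279/10|_3 = 1/9

Step 1 — compute v_3(x) by factoring powers of 3 out of the numerator and denominator: v_3(279/10) = 2. Step 2 — apply |x|_p = p^{-v_p(x)} = 3^{-2} = 1/9.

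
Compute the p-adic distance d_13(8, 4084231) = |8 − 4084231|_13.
d_13(8, 4084231) = 1/371293

Step 1 — x − y = 8 − 4084231 = -4084223. Step 2 — v_13(-4084223) = 5 (factor: -4084223 = −(13^5 · 11); the sign does not affect v_p). Step 3 — |x − y|_13 = 13^{-5} = 1/371293.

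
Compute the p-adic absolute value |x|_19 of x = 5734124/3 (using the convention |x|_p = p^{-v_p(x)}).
|5734124/3|_19 = 1/130321

Step 1 — compute v_19(x) by factoring powers of 19 out of the numerator and denominator: v_19(5734124/3) = 4. Step 2 — apply |x|_p = p^{-v_p(x)} = 19^{-4} = 1/130321.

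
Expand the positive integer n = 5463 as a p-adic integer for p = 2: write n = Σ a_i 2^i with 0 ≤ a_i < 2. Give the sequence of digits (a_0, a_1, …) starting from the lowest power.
(a_0, a_1, …) = (1, 1, 1, 0, 1, 0, 1, 0, 1, 0, 1, 0, 1)

Repeated division by 2 gives the digits low-to-high: 5463 = 1 + 1·2^1 + 1·2^2 + 1·2^4 + 1·2^6 + 1·2^8 + 1·2^10 + 1·2^12. Digit sequence: (1, 1, 1, 0, 1, 0, 1, 0, 1, 0, 1, 0, 1).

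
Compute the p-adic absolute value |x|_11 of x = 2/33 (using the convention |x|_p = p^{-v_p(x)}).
|2/33|_11 = 11

Step 1 — compute v_11(x) by factoring powers of 11 out of the numerator and denominator: v_11(2/33) = -1. Step 2 — apply |x|_p = p^{-v_p(x)} = 11^{1} = 11.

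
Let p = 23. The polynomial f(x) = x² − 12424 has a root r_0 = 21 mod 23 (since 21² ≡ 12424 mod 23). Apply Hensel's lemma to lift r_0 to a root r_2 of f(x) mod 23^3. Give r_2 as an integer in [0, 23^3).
r_2 = 1125 (mod 12167)

Hensel's recurrence: r_{i+1} = r_i − f(r_i)·(f′(r_i))^{-1} mod 23^{i+2}, with f′(x) = 2x. Iterate:
  r_0 = 21 (mod 23)
  r_1 = 67 (mod 529)
  r_2 = 1125 (mod 12167)
Final: r_2 = 1125, and one checks f(r_2) ≡ 0 mod 23^3.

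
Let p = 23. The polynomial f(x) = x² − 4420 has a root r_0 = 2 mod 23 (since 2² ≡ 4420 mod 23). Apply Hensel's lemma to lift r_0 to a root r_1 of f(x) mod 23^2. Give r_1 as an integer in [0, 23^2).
r_1 = 48 (mod 529)

Hensel's recurrence: r_{i+1} = r_i − f(r_i)·(f′(r_i))^{-1} mod 23^{i+2}, with f′(x) = 2x. Iterate:
  r_0 = 2 (mod 23)
  r_1 = 48 (mod 529)
Final: r_1 = 48, and one checks f(r_1) ≡ 0 mod 23^2.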